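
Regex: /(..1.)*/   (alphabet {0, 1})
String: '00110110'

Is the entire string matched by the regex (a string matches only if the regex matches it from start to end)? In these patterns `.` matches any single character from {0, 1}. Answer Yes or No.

Yes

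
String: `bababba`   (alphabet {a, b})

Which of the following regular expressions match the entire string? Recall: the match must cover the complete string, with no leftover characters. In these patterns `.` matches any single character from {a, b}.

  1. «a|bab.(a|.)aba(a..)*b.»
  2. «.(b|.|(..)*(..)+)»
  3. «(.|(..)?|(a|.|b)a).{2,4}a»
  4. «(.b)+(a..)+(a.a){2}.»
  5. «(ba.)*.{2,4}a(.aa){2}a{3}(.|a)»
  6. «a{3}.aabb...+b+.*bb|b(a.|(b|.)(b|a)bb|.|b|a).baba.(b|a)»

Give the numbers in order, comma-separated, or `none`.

1 → no match
2 → match
3 → match
4 → no match
5 → no match
6 → no match

2, 3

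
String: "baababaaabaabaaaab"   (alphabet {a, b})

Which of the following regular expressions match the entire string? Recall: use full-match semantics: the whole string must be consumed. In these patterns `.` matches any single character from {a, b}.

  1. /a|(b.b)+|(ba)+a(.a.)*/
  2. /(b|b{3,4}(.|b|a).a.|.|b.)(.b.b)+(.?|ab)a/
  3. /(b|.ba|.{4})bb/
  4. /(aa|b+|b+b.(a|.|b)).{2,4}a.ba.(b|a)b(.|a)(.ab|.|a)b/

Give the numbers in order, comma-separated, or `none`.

1 → match
2 → no match — must end with "a"
3 → no match — must end with "bb"
4 → no match

1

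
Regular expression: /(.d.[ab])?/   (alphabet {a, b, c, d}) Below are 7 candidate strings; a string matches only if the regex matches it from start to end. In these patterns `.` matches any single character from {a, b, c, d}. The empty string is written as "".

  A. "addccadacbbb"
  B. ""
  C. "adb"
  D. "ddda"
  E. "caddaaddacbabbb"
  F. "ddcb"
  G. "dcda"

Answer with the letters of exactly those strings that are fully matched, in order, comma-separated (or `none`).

B, D, F

A → no match
B → match
C → no match
D → match
E → no match
F → match
G → no match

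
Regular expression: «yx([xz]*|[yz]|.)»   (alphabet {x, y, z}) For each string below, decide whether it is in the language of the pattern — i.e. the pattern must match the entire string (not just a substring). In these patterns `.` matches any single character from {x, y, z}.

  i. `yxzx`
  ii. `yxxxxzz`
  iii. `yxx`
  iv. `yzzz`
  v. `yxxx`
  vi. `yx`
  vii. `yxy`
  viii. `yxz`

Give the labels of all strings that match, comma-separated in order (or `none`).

i, ii, iii, v, vi, vii, viii

i. `yxzx` → match
ii. `yxxxxzz` → match
iii. `yxx` → match
iv. `yzzz` → no match — must start with `yx`
v. `yxxx` → match
vi. `yx` → match
vii. `yxy` → match
viii. `yxz` → match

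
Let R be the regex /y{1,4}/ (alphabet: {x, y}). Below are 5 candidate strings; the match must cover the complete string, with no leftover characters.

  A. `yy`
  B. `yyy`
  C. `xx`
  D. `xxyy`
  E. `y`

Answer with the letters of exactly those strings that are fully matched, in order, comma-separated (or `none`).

A → match
B → match
C → no match — must start with `y`
D → no match — must start with `y`
E → match

A, B, E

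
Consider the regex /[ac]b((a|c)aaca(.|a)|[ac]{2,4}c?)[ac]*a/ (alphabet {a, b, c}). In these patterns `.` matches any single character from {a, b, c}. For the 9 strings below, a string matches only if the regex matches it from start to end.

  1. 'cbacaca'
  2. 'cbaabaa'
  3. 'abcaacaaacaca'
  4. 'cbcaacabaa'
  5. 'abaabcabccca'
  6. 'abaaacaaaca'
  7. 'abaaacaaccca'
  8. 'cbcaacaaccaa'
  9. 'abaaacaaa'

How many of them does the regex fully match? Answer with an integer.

1 → match
2 → no match
3 → match
4 → match
5 → no match
6 → match
7 → match
8 → match
9 → match
Total matched: 7

7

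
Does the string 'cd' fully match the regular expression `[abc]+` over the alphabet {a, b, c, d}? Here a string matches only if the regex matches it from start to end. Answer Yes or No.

No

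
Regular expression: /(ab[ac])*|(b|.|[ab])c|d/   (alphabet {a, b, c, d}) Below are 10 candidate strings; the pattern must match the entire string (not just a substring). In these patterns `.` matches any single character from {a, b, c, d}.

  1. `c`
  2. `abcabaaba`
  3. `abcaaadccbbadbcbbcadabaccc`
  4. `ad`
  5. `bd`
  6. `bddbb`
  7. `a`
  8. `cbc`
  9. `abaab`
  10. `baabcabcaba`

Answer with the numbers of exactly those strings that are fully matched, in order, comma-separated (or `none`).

2

1 → no match
2 → match
3 → no match
4 → no match
5 → no match
6 → no match
7 → no match
8 → no match
9 → no match
10 → no match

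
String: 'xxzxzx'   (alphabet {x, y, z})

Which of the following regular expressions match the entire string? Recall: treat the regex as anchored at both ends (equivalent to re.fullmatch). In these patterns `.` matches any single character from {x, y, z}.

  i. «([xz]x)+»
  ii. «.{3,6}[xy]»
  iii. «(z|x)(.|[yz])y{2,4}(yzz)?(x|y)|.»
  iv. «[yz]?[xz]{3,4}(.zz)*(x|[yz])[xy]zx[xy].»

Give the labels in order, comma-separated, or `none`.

i → match
ii → match
iii → no match
iv → no match

i, ii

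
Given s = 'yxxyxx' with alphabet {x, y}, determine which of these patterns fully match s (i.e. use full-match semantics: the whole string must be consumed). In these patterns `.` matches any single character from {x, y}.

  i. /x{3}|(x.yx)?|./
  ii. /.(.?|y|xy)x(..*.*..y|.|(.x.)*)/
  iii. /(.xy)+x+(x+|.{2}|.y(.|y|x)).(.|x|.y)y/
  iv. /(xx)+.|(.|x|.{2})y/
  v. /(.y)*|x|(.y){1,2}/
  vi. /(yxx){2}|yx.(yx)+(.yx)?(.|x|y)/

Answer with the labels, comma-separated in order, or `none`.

i → no match
ii → match
iii → no match — must end with 'y'
iv → no match
v → no match
vi → match

ii, vi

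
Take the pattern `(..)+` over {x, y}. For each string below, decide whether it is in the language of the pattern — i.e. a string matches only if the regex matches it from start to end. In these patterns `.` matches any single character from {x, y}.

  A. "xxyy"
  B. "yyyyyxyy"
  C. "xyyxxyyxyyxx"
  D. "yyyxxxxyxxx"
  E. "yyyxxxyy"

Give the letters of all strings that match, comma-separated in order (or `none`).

A → match
B → match
C → match
D → no match
E → match

A, B, C, E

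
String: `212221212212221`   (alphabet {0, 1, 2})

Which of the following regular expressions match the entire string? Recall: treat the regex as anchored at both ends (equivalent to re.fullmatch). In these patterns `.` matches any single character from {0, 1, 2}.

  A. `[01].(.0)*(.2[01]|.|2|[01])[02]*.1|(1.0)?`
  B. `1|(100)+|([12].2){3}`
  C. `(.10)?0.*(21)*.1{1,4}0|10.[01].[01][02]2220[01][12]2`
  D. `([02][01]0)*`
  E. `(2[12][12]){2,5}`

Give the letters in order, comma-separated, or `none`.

A → no match
B → no match
C → no match
D → no match
E → match

E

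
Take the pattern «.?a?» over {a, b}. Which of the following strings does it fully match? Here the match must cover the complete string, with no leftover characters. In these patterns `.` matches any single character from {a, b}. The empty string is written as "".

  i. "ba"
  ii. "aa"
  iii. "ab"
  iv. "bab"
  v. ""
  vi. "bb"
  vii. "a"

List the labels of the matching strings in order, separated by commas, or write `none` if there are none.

i → match
ii → match
iii → no match
iv → no match
v → match
vi → no match
vii → match

i, ii, v, vii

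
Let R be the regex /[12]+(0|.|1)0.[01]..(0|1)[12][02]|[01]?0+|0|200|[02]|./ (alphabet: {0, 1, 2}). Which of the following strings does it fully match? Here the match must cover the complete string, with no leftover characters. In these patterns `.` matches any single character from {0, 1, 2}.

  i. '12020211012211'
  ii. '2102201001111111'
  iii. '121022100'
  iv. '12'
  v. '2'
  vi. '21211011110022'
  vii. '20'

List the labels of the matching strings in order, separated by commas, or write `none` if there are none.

i → no match
ii → no match
iii → no match
iv → no match
v → match
vi → no match
vii → no match

v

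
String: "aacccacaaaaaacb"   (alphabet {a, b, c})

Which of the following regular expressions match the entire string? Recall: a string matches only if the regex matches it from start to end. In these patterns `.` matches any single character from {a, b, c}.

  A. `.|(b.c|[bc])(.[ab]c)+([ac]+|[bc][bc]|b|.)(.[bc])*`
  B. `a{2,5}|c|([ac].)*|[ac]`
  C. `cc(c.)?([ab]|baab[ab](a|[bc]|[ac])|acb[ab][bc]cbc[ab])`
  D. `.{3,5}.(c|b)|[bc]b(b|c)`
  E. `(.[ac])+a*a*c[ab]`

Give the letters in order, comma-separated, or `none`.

E

A → no match
B → no match
C → no match — must start with "cc"
D → no match
E → match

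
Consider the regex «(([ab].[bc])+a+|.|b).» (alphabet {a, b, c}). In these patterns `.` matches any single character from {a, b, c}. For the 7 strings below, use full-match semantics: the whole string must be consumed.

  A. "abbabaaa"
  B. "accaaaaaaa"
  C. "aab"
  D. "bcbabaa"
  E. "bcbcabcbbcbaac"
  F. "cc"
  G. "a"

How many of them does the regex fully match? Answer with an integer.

A → no match
B → match
C → no match
D → no match
E → no match
F → match
G → no match
Total matched: 2

2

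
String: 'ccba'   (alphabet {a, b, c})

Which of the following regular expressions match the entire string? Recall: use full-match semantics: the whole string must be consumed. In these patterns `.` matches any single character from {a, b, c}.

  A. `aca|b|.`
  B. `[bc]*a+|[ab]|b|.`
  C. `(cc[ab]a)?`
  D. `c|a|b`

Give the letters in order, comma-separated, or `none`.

B, C

A → no match
B → match
C → match
D → no match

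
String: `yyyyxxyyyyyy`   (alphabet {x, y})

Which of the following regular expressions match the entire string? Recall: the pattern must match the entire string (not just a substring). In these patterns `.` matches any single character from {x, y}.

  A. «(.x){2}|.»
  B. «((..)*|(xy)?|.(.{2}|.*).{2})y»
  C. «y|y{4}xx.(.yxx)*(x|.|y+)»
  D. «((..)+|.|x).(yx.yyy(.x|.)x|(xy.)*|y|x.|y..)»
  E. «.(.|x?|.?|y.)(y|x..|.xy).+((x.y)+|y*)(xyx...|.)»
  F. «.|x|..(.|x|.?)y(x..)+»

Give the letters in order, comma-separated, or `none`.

A → no match
B → match
C → match
D → match
E → match
F → no match

B, C, D, E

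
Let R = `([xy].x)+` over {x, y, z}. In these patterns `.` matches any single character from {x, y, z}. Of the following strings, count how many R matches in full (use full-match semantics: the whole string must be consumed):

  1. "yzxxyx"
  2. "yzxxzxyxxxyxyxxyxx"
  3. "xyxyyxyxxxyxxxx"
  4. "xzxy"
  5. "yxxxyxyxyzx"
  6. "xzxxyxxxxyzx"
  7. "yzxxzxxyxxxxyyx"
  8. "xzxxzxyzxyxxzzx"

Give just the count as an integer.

1 → match
2 → match
3 → match
4 → no match — must end with "x"
5 → no match
6 → match
7 → match
8 → no match
Total matched: 5

5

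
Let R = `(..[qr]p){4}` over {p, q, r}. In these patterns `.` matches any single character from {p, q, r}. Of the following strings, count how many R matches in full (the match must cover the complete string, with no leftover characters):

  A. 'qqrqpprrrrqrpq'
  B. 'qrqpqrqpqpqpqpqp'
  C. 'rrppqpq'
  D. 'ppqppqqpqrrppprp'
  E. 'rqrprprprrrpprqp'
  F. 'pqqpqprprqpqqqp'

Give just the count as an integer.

3

A → no match — must end with 'p'
B → match
C. 'rrppqpq' → no match — must end with 'p'
D → match
E → match
F → no match
Total matched: 3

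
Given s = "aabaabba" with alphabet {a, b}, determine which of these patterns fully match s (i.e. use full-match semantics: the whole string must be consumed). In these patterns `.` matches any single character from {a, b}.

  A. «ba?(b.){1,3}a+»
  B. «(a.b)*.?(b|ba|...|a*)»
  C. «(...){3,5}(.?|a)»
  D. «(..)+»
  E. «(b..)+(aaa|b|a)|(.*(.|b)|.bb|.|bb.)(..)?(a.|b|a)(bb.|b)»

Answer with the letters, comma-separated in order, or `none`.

A → no match — must start with "b"
B → match
C → no match
D → match
E → match

B, D, E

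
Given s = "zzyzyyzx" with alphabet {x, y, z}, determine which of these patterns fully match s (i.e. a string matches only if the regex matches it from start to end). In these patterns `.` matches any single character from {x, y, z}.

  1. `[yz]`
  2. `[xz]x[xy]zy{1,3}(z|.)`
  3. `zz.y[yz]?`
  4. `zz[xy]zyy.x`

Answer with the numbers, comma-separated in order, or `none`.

1 → no match
2 → no match
3 → no match
4 → match

4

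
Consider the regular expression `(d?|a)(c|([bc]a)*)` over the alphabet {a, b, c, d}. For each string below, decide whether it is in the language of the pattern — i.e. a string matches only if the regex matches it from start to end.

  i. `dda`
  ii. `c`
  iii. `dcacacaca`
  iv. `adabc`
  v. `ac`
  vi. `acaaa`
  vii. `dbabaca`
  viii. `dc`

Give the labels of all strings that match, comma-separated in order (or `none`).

ii, iii, v, vii, viii

i. `dda` → no match
ii. `c` → match
iii. `dcacacaca` → match
iv. `adabc` → no match
v. `ac` → match
vi. `acaaa` → no match
vii. `dbabaca` → match
viii. `dc` → match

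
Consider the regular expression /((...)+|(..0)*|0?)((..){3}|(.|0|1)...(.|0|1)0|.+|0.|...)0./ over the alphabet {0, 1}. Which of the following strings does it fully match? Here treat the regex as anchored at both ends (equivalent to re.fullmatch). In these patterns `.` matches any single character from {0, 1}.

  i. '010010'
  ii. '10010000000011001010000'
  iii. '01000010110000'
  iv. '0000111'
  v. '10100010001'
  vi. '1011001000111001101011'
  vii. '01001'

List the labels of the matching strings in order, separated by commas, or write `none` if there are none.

i → no match
ii → match
iii → match
iv → no match
v → match
vi → no match
vii → match

ii, iii, v, vii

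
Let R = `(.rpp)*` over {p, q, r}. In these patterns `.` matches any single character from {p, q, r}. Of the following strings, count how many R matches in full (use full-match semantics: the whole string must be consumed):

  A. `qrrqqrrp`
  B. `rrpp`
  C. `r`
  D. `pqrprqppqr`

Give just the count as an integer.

1

A → no match
B → match
C → no match
D → no match
Total matched: 1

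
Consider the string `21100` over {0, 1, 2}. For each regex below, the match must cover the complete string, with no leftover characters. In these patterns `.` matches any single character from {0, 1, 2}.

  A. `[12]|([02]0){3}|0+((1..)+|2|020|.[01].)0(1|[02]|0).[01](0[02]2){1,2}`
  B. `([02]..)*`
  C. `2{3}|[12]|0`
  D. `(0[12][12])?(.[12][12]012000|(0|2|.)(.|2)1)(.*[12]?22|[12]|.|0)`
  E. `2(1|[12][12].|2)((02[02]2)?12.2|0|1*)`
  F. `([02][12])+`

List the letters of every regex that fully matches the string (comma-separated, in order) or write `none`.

A → no match
B → no match
C → no match
D → no match
E → match
F → no match

E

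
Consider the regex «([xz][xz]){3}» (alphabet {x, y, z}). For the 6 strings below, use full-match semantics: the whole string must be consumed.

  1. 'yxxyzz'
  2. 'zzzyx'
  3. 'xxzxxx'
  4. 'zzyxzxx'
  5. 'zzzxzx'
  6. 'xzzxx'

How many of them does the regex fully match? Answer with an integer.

2

1 → no match
2 → no match
3 → match
4 → no match
5 → match
6 → no match
Total matched: 2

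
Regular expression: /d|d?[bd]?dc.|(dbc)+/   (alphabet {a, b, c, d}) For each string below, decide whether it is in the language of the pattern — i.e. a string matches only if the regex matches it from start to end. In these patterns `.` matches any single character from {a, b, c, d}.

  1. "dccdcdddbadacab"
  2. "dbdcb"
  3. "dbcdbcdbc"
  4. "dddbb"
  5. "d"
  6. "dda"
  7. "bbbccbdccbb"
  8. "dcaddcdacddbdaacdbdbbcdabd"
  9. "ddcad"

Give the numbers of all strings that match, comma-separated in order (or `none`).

1 → no match
2 → match
3 → match
4 → no match
5 → match
6 → no match
7 → no match
8 → no match
9 → no match

2, 3, 5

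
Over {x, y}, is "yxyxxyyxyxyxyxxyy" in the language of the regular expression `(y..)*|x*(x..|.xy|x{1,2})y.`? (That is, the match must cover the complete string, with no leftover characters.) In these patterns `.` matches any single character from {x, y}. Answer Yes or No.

No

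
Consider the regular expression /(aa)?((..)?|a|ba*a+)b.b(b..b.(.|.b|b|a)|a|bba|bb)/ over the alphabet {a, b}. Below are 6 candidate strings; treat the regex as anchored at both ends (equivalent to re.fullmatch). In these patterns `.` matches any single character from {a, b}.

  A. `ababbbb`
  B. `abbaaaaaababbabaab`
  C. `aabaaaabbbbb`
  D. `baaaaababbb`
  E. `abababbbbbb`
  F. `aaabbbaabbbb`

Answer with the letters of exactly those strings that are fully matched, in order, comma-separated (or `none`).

C, D

A → no match
B → no match
C → match
D → match
E → no match
F → no match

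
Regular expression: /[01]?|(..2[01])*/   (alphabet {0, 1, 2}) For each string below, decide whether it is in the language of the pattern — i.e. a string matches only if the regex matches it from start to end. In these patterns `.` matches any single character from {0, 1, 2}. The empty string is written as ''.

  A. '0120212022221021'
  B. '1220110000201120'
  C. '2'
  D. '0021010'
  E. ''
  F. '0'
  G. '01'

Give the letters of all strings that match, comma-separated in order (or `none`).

A → no match
B → no match
C → no match
D → no match
E → match
F → match
G → no match

E, F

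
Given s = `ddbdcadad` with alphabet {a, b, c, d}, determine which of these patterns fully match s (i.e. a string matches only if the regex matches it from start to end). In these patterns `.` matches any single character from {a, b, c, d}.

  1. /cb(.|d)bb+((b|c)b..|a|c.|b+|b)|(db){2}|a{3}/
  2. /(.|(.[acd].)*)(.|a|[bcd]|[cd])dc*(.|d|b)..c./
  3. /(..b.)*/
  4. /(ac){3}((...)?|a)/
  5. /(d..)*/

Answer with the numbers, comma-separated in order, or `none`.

5

1 → no match
2 → no match
3 → no match
4 → no match — must start with `ac`
5 → match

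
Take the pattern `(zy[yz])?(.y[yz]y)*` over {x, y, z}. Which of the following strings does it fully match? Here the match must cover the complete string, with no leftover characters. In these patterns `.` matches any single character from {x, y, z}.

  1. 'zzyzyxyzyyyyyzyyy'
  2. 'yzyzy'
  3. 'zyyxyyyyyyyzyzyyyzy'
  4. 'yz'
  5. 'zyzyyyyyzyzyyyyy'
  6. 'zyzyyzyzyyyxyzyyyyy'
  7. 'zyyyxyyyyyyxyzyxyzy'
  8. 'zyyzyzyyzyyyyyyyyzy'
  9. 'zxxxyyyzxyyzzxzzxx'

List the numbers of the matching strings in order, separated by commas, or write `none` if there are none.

3, 5, 6

1 → no match
2 → no match
3 → match
4 → no match
5 → match
6 → match
7 → no match
8 → no match
9 → no match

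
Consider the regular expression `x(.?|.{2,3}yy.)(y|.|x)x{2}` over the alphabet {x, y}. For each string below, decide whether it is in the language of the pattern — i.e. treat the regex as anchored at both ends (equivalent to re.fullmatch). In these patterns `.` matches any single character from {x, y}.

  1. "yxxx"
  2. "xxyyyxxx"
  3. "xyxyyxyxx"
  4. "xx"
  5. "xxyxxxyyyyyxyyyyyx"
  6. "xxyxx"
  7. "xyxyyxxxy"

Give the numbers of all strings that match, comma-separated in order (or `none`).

3, 6

1 → no match — must start with "x"
2 → no match
3 → match
4 → no match
5 → no match
6 → match
7 → no match — must end with "x"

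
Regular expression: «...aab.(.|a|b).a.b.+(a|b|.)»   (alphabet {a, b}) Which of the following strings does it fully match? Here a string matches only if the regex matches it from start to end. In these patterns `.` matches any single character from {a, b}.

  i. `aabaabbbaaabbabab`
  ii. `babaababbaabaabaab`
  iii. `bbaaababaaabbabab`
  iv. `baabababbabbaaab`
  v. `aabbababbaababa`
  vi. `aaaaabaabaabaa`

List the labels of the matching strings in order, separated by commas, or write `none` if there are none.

i, ii, iii, vi

i → match
ii → match
iii → match
iv → no match
v → no match
vi → match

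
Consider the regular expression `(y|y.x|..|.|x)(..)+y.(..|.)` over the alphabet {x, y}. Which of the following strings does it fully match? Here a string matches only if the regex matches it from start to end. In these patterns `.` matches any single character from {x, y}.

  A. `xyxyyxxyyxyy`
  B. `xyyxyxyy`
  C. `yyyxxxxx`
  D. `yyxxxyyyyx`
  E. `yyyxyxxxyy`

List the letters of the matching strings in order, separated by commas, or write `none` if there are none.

A. `xyxyyxxyyxyy` → match
B. `xyyxyxyy` → match
C. `yyyxxxxx` → no match
D. `yyxxxyyyyx` → match
E. `yyyxyxxxyy` → no match

A, B, D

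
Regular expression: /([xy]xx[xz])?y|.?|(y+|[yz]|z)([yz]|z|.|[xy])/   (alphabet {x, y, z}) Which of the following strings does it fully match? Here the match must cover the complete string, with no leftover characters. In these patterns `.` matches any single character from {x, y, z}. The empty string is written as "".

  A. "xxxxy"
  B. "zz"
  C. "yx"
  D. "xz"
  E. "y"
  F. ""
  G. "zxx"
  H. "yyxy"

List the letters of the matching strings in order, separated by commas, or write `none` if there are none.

A. "xxxxy" → match
B. "zz" → match
C. "yx" → match
D. "xz" → no match
E. "y" → match
F. "" → match
G. "zxx" → no match
H. "yyxy" → no match

A, B, C, E, F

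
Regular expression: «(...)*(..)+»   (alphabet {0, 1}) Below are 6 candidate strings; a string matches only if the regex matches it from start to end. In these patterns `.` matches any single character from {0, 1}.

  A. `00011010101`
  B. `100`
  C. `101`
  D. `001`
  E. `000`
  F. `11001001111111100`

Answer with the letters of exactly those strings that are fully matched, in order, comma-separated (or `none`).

A, F

A → match
B → no match
C → no match
D → no match
E → no match
F → match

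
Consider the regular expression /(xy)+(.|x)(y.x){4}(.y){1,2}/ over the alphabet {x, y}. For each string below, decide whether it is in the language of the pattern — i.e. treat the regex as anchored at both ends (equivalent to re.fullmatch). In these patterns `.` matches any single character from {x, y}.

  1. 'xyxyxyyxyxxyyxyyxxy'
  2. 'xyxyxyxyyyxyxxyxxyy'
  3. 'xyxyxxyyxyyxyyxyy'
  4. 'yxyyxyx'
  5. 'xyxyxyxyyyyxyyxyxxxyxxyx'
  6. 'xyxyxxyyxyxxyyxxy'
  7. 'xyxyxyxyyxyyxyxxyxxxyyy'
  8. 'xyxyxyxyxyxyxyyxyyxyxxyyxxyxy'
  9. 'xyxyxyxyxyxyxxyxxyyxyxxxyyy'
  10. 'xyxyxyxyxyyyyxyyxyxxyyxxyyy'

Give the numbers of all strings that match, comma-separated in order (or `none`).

1 → match
2 → no match
3 → match
4. 'yxyyxyx' → no match — must start with 'xy'
5 → no match — must end with 'y'
6 → match
7 → match
8 → match
9 → match
10 → match

1, 3, 6, 7, 8, 9, 10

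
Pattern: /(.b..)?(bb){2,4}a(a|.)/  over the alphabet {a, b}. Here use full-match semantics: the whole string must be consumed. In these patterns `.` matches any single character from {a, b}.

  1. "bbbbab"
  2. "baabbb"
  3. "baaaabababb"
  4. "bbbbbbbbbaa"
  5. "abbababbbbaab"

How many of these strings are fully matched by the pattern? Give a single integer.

1

1 → match
2 → no match
3 → no match
4 → no match
5 → no match
Total matched: 1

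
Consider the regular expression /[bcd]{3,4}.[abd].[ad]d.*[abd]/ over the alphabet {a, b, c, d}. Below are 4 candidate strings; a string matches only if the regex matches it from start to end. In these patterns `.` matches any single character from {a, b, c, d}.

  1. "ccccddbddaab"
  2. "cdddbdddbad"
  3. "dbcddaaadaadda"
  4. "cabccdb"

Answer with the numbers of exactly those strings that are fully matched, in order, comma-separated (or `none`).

1 → match
2 → match
3 → match
4 → no match

1, 2, 3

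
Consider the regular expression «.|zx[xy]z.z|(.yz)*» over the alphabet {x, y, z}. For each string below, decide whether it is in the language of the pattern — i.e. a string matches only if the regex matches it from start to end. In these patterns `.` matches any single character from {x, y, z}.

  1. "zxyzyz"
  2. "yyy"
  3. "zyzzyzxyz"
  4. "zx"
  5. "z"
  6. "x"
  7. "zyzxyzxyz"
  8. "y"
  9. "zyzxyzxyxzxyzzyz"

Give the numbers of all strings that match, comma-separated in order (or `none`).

1 → match
2 → no match
3 → match
4 → no match
5 → match
6 → match
7 → match
8 → match
9 → no match

1, 3, 5, 6, 7, 8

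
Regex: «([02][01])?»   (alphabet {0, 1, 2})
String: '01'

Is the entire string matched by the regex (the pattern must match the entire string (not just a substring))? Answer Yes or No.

Yes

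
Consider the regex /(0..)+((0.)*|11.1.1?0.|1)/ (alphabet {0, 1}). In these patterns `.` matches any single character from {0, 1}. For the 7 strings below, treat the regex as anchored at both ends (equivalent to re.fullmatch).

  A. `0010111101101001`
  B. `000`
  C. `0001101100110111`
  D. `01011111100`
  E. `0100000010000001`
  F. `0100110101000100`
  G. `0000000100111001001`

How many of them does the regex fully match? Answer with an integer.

A → no match
B → match
C → no match
D → match
E → match
F → match
G → no match
Total matched: 4

4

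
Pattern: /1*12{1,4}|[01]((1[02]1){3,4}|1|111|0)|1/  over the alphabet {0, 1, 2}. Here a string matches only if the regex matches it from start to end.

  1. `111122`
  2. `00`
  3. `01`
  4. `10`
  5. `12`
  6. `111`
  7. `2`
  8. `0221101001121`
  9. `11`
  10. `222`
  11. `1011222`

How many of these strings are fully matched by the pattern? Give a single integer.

1 → match
2 → match
3 → match
4 → match
5 → match
6 → no match
7 → no match
8 → no match
9 → match
10 → no match
11 → no match
Total matched: 6

6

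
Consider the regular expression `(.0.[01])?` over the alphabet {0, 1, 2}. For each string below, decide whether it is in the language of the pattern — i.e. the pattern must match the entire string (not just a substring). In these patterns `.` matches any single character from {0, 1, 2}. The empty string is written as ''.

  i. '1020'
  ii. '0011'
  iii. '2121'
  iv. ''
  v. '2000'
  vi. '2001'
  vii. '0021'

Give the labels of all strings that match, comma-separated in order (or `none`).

i → match
ii → match
iii → no match
iv → match
v → match
vi → match
vii → match

i, ii, iv, v, vi, vii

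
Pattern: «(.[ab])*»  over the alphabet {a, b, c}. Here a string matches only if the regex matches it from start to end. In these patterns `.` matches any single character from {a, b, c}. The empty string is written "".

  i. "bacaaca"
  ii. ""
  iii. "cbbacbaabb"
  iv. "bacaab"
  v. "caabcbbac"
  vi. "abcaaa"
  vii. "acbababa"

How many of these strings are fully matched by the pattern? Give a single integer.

i → no match
ii → match
iii → match
iv → match
v → no match
vi → match
vii → no match
Total matched: 4

4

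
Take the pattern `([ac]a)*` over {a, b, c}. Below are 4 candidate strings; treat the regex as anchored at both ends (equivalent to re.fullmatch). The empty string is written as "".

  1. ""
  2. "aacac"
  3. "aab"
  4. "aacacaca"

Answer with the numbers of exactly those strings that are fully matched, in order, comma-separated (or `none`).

1, 4

1 → match
2 → no match
3 → no match
4 → match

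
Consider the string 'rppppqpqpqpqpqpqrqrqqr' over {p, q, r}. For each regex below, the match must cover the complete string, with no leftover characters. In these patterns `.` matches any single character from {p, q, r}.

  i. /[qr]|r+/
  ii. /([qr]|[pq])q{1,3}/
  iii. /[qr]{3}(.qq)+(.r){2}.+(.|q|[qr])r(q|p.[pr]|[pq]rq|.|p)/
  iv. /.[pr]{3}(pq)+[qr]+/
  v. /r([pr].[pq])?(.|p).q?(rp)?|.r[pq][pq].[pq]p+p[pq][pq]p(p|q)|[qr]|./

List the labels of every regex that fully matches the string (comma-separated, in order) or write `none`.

i → no match
ii → no match — must end with 'q'
iii → no match
iv → match
v → no match

iv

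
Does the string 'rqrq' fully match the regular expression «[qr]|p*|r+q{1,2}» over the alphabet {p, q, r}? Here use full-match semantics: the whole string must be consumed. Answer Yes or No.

No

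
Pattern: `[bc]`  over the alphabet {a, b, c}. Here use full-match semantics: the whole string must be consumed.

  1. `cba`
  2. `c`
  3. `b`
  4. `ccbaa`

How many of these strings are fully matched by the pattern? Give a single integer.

2

1 → no match
2 → match
3 → match
4 → no match
Total matched: 2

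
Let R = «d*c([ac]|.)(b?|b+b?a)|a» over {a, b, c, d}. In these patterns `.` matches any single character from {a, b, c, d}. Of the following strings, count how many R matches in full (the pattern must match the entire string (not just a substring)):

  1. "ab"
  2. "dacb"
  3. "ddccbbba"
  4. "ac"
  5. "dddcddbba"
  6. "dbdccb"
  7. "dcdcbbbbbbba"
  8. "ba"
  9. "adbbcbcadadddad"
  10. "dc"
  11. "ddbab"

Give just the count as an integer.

1 → no match
2 → no match
3 → match
4 → no match
5 → no match
6 → no match
7 → no match
8 → no match
9 → no match
10 → no match
11 → no match
Total matched: 1

1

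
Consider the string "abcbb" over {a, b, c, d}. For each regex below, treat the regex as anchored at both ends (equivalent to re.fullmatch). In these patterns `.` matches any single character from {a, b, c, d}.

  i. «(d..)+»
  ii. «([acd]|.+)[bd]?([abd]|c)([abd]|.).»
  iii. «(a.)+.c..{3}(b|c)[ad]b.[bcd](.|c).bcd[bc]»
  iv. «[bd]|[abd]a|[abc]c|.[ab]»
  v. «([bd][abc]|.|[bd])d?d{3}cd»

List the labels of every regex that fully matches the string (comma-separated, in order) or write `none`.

i → no match — must start with "d"
ii → match
iii → no match
iv → no match
v → no match — must end with "dcd"

ii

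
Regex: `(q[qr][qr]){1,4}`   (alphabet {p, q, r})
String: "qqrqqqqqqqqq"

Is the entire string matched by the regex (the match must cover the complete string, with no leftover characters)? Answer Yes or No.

Yes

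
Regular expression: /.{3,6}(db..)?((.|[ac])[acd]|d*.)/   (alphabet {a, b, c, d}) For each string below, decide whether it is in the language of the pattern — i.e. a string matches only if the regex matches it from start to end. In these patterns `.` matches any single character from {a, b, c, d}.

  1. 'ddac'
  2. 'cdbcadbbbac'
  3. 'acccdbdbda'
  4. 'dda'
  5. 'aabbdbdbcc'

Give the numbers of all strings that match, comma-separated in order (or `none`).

1. 'ddac' → match
2. 'cdbcadbbbac' → match
3. 'acccdbdbda' → match
4. 'dda' → no match
5. 'aabbdbdbcc' → match

1, 2, 3, 5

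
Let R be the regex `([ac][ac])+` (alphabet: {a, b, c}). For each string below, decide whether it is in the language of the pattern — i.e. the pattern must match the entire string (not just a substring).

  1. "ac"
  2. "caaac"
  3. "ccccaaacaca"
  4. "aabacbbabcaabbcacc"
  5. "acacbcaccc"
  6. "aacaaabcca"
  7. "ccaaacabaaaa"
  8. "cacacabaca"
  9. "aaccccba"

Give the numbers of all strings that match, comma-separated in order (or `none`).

1 → match
2 → no match
3 → no match
4 → no match
5 → no match
6 → no match
7 → no match
8 → no match
9 → no match

1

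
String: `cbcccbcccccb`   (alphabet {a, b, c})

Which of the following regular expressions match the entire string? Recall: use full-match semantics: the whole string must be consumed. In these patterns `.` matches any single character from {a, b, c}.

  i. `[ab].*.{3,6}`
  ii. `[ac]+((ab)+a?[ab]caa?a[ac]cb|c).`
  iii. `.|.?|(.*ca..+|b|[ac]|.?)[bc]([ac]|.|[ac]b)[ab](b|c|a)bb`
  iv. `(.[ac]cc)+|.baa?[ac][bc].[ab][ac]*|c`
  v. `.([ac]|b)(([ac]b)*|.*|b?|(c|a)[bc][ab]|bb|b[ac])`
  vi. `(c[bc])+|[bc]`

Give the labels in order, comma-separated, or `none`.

v, vi

i → no match
ii → no match
iii → no match
iv → no match
v → match
vi → match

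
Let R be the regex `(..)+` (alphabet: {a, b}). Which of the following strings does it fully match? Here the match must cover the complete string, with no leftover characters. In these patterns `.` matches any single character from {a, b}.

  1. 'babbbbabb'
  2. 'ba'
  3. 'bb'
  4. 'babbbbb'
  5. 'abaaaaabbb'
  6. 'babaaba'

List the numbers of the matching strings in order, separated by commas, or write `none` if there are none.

2, 3, 5

1 → no match
2 → match
3 → match
4 → no match
5 → match
6 → no match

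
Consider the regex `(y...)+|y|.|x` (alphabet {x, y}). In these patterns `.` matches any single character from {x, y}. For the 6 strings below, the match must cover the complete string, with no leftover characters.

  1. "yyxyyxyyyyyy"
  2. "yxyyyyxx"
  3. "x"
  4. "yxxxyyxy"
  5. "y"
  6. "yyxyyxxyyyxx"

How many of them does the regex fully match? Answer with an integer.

1 → match
2 → match
3 → match
4 → match
5 → match
6 → match
Total matched: 6

6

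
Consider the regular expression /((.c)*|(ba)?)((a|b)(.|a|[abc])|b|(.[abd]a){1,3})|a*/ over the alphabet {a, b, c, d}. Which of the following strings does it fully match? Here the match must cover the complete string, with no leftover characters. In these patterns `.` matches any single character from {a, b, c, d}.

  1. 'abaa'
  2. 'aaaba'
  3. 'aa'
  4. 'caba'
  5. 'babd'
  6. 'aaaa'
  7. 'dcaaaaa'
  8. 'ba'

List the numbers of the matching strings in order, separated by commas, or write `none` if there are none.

3, 5, 6, 8

1 → no match
2 → no match
3 → match
4 → no match
5 → match
6 → match
7 → no match
8 → match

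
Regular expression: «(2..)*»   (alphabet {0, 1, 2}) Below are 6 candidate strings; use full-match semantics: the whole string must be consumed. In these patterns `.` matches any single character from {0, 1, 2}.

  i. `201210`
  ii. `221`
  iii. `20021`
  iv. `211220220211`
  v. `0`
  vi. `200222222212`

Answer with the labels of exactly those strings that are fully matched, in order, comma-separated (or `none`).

i, ii, iv, vi

i → match
ii → match
iii → no match
iv → match
v → no match
vi → match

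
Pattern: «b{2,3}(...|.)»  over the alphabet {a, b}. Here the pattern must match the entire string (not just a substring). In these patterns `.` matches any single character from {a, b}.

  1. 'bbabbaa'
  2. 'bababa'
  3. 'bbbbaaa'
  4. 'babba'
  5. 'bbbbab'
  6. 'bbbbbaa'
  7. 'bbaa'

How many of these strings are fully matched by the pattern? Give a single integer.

1

1 → no match
2 → no match
3 → no match
4 → no match
5 → match
6 → no match
7 → no match
Total matched: 1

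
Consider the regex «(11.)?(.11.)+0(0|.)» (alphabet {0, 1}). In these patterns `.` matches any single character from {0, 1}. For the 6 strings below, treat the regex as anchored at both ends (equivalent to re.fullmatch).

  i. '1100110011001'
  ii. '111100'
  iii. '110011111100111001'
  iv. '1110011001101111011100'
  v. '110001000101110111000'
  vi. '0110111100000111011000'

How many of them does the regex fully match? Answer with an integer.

3

i → match
ii → match
iii → no match
iv → match
v → no match
vi → no match
Total matched: 3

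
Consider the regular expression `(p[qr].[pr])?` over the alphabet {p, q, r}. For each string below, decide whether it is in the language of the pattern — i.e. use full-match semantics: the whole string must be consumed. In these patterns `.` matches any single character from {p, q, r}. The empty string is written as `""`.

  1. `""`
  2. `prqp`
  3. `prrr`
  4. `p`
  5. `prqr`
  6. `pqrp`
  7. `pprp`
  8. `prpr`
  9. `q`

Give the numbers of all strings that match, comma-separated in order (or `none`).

1 → match
2 → match
3 → match
4 → no match
5 → match
6 → match
7 → no match
8 → match
9 → no match

1, 2, 3, 5, 6, 8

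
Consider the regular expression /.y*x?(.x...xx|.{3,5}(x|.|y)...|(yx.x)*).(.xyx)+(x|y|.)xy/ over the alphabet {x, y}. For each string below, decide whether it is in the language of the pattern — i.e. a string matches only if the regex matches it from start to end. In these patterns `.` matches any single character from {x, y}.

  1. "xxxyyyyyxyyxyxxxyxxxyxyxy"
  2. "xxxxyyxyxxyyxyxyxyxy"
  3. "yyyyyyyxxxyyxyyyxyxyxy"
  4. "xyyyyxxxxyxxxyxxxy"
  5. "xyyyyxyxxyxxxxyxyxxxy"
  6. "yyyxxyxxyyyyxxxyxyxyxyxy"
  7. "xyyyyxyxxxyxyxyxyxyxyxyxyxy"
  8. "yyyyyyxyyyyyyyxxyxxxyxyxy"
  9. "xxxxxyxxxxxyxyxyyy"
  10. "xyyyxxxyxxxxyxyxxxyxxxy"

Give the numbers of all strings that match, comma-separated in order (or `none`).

1 → match
2 → no match
3 → match
4 → match
5 → match
6 → match
7 → match
8 → match
9 → no match — must end with "xy"
10 → match

1, 3, 4, 5, 6, 7, 8, 10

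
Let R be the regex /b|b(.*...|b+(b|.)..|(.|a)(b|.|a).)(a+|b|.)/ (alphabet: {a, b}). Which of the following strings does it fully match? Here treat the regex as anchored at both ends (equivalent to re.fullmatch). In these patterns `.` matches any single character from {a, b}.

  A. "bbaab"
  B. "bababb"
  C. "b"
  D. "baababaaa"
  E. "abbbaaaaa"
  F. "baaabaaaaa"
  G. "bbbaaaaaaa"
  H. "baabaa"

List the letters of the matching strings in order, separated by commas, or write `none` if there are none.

A, B, C, D, F, G, H

A → match
B → match
C → match
D → match
E → no match — must start with "b"
F → match
G → match
H → match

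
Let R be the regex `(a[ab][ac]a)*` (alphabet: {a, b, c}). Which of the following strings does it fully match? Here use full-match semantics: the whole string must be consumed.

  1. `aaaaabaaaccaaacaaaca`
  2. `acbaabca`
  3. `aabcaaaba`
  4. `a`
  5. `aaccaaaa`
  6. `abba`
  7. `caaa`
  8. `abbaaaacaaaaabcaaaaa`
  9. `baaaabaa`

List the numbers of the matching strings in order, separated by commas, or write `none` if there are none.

1 → no match
2 → no match
3 → no match
4 → no match
5 → no match
6 → no match
7 → no match
8 → no match
9 → no match

none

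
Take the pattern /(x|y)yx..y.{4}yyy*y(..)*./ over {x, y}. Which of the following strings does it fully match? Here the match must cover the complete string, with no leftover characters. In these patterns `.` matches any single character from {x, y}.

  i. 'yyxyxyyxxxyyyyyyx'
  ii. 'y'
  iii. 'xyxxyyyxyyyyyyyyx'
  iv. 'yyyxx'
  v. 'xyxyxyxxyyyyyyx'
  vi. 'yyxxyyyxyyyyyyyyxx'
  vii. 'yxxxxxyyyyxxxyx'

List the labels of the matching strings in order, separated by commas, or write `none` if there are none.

i → match
ii → no match
iii → match
iv → no match
v → match
vi → match
vii → no match

i, iii, v, vi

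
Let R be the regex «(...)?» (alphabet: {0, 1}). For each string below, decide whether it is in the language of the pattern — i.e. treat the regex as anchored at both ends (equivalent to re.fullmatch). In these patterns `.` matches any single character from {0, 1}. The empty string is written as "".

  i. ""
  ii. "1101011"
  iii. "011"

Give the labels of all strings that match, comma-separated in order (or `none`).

i, iii

i → match
ii → no match
iii → match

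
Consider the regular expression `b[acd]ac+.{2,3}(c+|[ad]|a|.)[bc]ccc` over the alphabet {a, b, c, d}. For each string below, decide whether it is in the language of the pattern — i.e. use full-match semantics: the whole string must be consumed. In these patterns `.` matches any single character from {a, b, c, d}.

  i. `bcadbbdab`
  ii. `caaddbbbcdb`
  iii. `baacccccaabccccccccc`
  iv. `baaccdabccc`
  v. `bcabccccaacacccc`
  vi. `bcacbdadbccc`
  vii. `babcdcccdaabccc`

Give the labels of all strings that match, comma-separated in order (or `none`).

i. `bcadbbdab` → no match — must end with `ccc`
ii. `caaddbbbcdb` → no match — must start with `b`
iii → match
iv. `baaccdabccc` → match
v → no match
vi. `bcacbdadbccc` → match
vii → no match

iii, iv, vi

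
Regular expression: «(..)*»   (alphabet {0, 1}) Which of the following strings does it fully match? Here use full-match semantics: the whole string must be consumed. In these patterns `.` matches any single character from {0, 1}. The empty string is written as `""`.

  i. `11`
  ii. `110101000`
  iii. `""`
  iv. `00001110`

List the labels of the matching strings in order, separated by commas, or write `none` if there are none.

i, iii, iv

i → match
ii → no match
iii → match
iv → match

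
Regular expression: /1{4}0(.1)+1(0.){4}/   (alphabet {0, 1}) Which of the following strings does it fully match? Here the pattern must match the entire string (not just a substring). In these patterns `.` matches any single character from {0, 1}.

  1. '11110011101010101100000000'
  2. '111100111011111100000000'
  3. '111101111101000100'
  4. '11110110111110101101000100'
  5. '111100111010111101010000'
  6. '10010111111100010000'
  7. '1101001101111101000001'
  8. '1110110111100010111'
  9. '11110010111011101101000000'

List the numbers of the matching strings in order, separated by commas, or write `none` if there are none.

1 → match
2 → match
3 → match
4 → match
5 → match
6 → no match
7 → no match
8 → no match
9 → match

1, 2, 3, 4, 5, 9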